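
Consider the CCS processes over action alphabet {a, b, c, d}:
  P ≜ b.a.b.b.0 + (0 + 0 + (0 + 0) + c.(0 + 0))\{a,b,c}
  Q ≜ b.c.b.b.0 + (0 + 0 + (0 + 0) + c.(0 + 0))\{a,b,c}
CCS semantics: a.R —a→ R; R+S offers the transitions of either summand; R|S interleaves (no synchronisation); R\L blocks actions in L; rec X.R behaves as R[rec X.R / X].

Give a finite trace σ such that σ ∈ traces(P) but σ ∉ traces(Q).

ba

P's transition system — 5 states:
  m0 = b.a.b.b.0 + (0 + 0 + (0 + 0) + c.(0 + 0))\{a,b,c} | ··b··> m1
  m1 = a.b.b.0 | ··a··> m2
  m2 = b.b.0 | ··b··> m3
  m3 = b.0 | ··b··> m4
  m4 = 0 | ·
Q's transition system — 5 states:
  n0 = b.c.b.b.0 + (0 + 0 + (0 + 0) + c.(0 + 0))\{a,b,c} | ··b··> n1
  n1 = c.b.b.0 | ··c··> n2
  n2 = b.b.0 | ··b··> n3
  n3 = b.0 | ··b··> n4
  n4 = 0 | ·
Run σ = ⟨ba⟩ on P: start {m0}
  [1] b ⇒ {m1}
  [2] a ⇒ {m2}
  ✓ P
Run σ = ⟨ba⟩ on Q: start {n0}
  [1] b ⇒ {n1}
  [2] a ⇒ ∅ (Q stuck)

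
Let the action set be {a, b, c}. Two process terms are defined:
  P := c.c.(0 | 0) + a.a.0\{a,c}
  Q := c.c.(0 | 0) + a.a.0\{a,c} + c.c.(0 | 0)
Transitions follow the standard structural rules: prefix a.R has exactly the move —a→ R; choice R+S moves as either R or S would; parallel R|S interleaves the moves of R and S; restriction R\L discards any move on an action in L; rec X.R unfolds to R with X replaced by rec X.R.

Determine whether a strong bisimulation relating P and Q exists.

P ~ Q

Reachable graph of P (5 states):
  m0 = c.c.(0 | 0) + a.a.0\{a,c} ⊢ --a--▸ m1, --c--▸ m2
  m1 = a.0\{a,c} ⊢ --a--▸ m3
  m2 = c.(0 | 0) ⊢ --c--▸ m4
  m3 = 0\{a,c} ⊢ stopped
  m4 = 0 | 0 ⊢ stopped
Reachable graph of Q (5 states):
  n0 = c.c.(0 | 0) + a.a.0\{a,c} + c.c.(0 | 0) ⊢ --a--▸ n1, --c--▸ n2
  n1 = a.0\{a,c} ⊢ --a--▸ n3
  n2 = c.(0 | 0) ⊢ --c--▸ n4
  n3 = 0\{a,c} ⊢ stopped
  n4 = 0 | 0 ⊢ stopped
Coarsest stable partition (strong bisimilarity classes):
  B0 = {m0, n0}
  B1 = {m1, n1}
  B2 = {m3, m4, n3, n4}
  B3 = {m2, n2}
m0 ∈ B0, n0 ∈ B0 → same block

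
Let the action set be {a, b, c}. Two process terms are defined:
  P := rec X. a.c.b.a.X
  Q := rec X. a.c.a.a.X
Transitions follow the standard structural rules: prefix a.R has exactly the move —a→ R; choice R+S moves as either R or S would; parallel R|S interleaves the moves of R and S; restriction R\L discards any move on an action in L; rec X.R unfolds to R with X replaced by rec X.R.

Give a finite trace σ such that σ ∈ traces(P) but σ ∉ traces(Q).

P's transition system — 4 states:
  p0 = rec X. a.c.b.a.X → --a--▸ p1
  p1 = c.b.a.(rec X. a.c.b.a.X) → --c--▸ p2
  p2 = b.a.(rec X. a.c.b.a.X) → --b--▸ p3
  p3 = a.(rec X. a.c.b.a.X) → --a--▸ p0
Q's transition system — 4 states:
  q0 = rec X. a.c.a.a.X → --a--▸ q1
  q1 = c.a.a.(rec X. a.c.a.a.X) → --c--▸ q2
  q2 = a.a.(rec X. a.c.a.a.X) → --a--▸ q3
  q3 = a.(rec X. a.c.a.a.X) → --a--▸ q0
Run σ = ⟨acb⟩ on P: start {p0}
  [1] a ⇒ {p1}
  [2] c ⇒ {p2}
  [3] b ⇒ {p3}
  P completes σ.
Run σ = ⟨acb⟩ on Q: start {q0}
  [1] a ⇒ {q1}
  [2] c ⇒ {q2}
  [3] b ⇒ ∅ (Q stuck)

acb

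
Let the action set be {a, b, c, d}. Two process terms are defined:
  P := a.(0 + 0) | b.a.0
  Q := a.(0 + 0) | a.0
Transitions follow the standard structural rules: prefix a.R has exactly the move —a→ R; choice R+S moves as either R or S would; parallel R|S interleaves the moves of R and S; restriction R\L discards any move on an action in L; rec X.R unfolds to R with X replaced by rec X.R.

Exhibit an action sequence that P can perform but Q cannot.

b

LTS(P): 6 reachable states
  u0 = a.(0 + 0) | b.a.0 has moves ··a··> u1, ··b··> u2
  u1 = (0 + 0) | b.a.0 has moves ··b··> u3
  u2 = a.(0 + 0) | a.0 has moves ··a··> u3, ··a··> u4
  u3 = (0 + 0) | a.0 has moves ··a··> u5
  u4 = a.(0 + 0) | 0 has moves ··a··> u5
  u5 = (0 + 0) | 0 has moves ·
LTS(Q): 4 reachable states
  v0 = a.(0 + 0) | a.0 has moves ··a··> v1, ··a··> v2
  v1 = (0 + 0) | a.0 has moves ··a··> v3
  v2 = a.(0 + 0) | 0 has moves ··a··> v3
  v3 = (0 + 0) | 0 has moves ·
Run σ = ⟨b⟩ on P: start {u0}
  after b @ step 1: {u2}
  ✓ P
Run σ = ⟨b⟩ on Q: start {v0}
  after b @ step 1: ∅  — Q cannot continue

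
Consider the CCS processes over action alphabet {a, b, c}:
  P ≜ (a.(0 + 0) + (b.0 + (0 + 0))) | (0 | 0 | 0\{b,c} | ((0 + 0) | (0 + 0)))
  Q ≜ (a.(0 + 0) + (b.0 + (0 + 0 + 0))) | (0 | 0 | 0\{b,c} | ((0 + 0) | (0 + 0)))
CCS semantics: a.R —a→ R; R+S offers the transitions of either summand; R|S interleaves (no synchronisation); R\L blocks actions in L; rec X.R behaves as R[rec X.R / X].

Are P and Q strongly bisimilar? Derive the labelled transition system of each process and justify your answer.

P ~ Q

P's transition system — 3 states:
  p0 = (a.(0 + 0) + (b.0 + (0 + 0))) | (0 | 0 | 0\{b,c} | ((0 + 0) | (0 + 0))) :: --a--▸ p1, --b--▸ p2
  p1 = (0 + 0) | (0 | 0 | 0\{b,c} | ((0 + 0) | (0 + 0))) :: ∅
  p2 = 0 | (0 | 0 | 0\{b,c} | ((0 + 0) | (0 + 0))) :: ∅
Q's transition system — 3 states:
  q0 = (a.(0 + 0) + (b.0 + (0 + 0 + 0))) | (0 | 0 | 0\{b,c} | ((0 + 0) | (0 + 0))) :: --a--▸ q1, --b--▸ q2
  q1 = (0 + 0) | (0 | 0 | 0\{b,c} | ((0 + 0) | (0 + 0))) :: ∅
  q2 = 0 | (0 | 0 | 0\{b,c} | ((0 + 0) | (0 + 0))) :: ∅
Bisimilarity quotient blocks:
  B0 = {p0, q0}
  B1 = {p1, p2, q1, q2}
p0 ∈ B0, q0 ∈ B0 → same block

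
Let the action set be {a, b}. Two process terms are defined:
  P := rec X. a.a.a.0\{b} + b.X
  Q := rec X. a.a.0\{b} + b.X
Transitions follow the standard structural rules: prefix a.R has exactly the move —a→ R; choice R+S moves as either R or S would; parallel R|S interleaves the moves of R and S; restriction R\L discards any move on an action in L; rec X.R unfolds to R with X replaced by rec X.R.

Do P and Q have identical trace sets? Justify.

NO — witness ⟨aaa⟩

LTS(P): 4 reachable states
  p0 = rec X. a.a.a.0\{b} + b.X ⊢ —a→ p1, —b→ p0
  p1 = a.a.0\{b} ⊢ —a→ p2
  p2 = a.0\{b} ⊢ —a→ p3
  p3 = 0\{b} ⊢ ·
LTS(Q): 3 reachable states
  q0 = rec X. a.a.0\{b} + b.X ⊢ —a→ q1, —b→ q0
  q1 = a.0\{b} ⊢ —a→ q2
  q2 = 0\{b} ⊢ ·
Executing aaa from P (initial set {p0}):
  step 1 (a): {p1}
  step 2 (a): {p2}
  step 3 (a): {p3}
  ✓ P
Executing aaa from Q (initial set {q0}):
  step 1 (a): {q1}
  step 2 (a): {q2}
  step 3 (a): no successor for Q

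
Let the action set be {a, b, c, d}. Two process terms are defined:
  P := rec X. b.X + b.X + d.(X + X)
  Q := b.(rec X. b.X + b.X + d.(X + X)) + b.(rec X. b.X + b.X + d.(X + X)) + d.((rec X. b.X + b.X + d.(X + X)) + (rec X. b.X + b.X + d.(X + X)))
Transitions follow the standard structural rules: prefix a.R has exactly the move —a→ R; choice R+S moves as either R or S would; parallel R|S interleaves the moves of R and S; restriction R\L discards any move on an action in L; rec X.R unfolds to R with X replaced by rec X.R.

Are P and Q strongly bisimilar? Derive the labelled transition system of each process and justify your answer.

LTS(P): 2 reachable states
  p0 = rec X. b.X + b.X + d.(X + X) has moves =b=> p0, =d=> p1
  p1 = (rec X. b.X + b.X + d.(X + X)) + (rec X. b.X + b.X + d.(X + X)) has moves =b=> p0, =d=> p1
LTS(Q): 3 reachable states
  q0 = b.(rec X. b.X + b.X + d.(X + X)) + b.(rec X. b.X + b.X + d.(X + X)) + d.((rec X. b.X + b.X + d.(X + X)) + (rec X. b.X + b.X + d.(X + X))) has moves =b=> q1, =d=> q2
  q1 = rec X. b.X + b.X + d.(X + X) has moves =b=> q1, =d=> q2
  q2 = (rec X. b.X + b.X + d.(X + X)) + (rec X. b.X + b.X + d.(X + X)) has moves =b=> q1, =d=> q2
Coarsest stable partition (strong bisimilarity classes):
  B0 = {p0, p1, q0, q1, q2}
p0 ∈ B0, q0 ∈ B0 → same block

YES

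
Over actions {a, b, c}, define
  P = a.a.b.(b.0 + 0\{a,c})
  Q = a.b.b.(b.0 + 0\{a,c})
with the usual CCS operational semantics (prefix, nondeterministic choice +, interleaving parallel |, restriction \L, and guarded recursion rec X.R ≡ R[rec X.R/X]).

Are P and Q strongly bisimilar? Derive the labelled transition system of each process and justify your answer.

Reachable graph of P (5 states):
  p0 = a.a.b.(b.0 + 0\{a,c}) has moves ··a··> p1
  p1 = a.b.(b.0 + 0\{a,c}) has moves ··a··> p2
  p2 = b.(b.0 + 0\{a,c}) has moves ··b··> p3
  p3 = b.0 + 0\{a,c} has moves ··b··> p4
  p4 = 0 has moves ∅
Reachable graph of Q (5 states):
  q0 = a.b.b.(b.0 + 0\{a,c}) has moves ··a··> q1
  q1 = b.b.(b.0 + 0\{a,c}) has moves ··b··> q2
  q2 = b.(b.0 + 0\{a,c}) has moves ··b··> q3
  q3 = b.0 + 0\{a,c} has moves ··b··> q4
  q4 = 0 has moves ∅
Coarsest stable partition (strong bisimilarity classes):
  B0 = {p0}
  B1 = {p1}
  B2 = {p2, q2}
  B3 = {p3, q3}
  B4 = {p4, q4}
  B5 = {q0}
  B6 = {q1}
p0 ∈ B0, q0 ∈ B5 → different blocks

NO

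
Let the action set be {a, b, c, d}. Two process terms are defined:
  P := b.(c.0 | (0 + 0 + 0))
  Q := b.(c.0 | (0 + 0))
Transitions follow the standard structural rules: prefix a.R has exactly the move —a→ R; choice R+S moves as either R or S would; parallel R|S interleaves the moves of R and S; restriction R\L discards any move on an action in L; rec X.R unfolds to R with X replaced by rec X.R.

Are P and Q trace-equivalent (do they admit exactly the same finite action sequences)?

traces(P) = traces(Q)

LTS(P): 3 reachable states
  s0 = b.(c.0 | (0 + 0 + 0)) | ··b··> s1
  s1 = c.0 | (0 + 0 + 0) | ··c··> s2
  s2 = 0 | (0 + 0 + 0) | ∅
LTS(Q): 3 reachable states
  t0 = b.(c.0 | (0 + 0)) | ··b··> t1
  t1 = c.0 | (0 + 0) | ··c··> t2
  t2 = 0 | (0 + 0) | ∅
Bisimilarity quotient blocks:
  B0 = {s0, t0}
  B1 = {s1, t1}
  B2 = {s2, t2}
s0 ∈ B0, t0 ∈ B0 → same block
Bisimilar ⇒ trace-equivalent.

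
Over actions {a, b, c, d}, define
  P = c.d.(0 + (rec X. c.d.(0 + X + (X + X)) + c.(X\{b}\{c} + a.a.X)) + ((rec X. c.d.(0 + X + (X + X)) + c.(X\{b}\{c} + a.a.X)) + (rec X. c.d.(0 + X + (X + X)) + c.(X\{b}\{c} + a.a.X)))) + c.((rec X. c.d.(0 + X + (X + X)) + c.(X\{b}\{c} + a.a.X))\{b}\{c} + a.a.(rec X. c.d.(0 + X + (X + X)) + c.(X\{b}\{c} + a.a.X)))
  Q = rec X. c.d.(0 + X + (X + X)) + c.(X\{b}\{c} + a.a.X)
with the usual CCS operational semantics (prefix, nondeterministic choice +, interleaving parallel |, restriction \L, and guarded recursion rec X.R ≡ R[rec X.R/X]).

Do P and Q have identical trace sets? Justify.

traces(P) = traces(Q)

LTS(P): 6 reachable states
  s0 = c.d.(0 + (rec X. c.d.(0 + X + (X + X)) + c.(X\{b}\{c} + a.a.X)) + ((rec X. c.d.(0 + X + (X + X)) + c.(X\{b}\{c} + a.a.X)) + (rec X. c.d.(0 + X + (X + X)) + c.(X\{b}\{c} + a.a.X)))) + c.((rec X. c.d.(0 + X + (X + X)) + c.(X\{b}\{c} + a.a.X))\{b}\{c} + a.a.(rec X. c.d.(0 + X + (X + X)) + c.(X\{b}\{c} + a.a.X))) :: -c-> s1, -c-> s2
  s1 = (rec X. c.d.(0 + X + (X + X)) + c.(X\{b}\{c} + a.a.X))\{b}\{c} + a.a.(rec X. c.d.(0 + X + (X + X)) + c.(X\{b}\{c} + a.a.X)) :: -a-> s3
  s2 = d.(0 + (rec X. c.d.(0 + X + (X + X)) + c.(X\{b}\{c} + a.a.X)) + ((rec X. c.d.(0 + X + (X + X)) + c.(X\{b}\{c} + a.a.X)) + (rec X. c.d.(0 + X + (X + X)) + c.(X\{b}\{c} + a.a.X)))) :: -d-> s4
  s3 = a.(rec X. c.d.(0 + X + (X + X)) + c.(X\{b}\{c} + a.a.X)) :: -a-> s5
  s4 = 0 + (rec X. c.d.(0 + X + (X + X)) + c.(X\{b}\{c} + a.a.X)) + ((rec X. c.d.(0 + X + (X + X)) + c.(X\{b}\{c} + a.a.X)) + (rec X. c.d.(0 + X + (X + X)) + c.(X\{b}\{c} + a.a.X))) :: -c-> s1, -c-> s2
  s5 = rec X. c.d.(0 + X + (X + X)) + c.(X\{b}\{c} + a.a.X) :: -c-> s1, -c-> s2
LTS(Q): 5 reachable states
  t0 = rec X. c.d.(0 + X + (X + X)) + c.(X\{b}\{c} + a.a.X) :: -c-> t1, -c-> t2
  t1 = (rec X. c.d.(0 + X + (X + X)) + c.(X\{b}\{c} + a.a.X))\{b}\{c} + a.a.(rec X. c.d.(0 + X + (X + X)) + c.(X\{b}\{c} + a.a.X)) :: -a-> t3
  t2 = d.(0 + (rec X. c.d.(0 + X + (X + X)) + c.(X\{b}\{c} + a.a.X)) + ((rec X. c.d.(0 + X + (X + X)) + c.(X\{b}\{c} + a.a.X)) + (rec X. c.d.(0 + X + (X + X)) + c.(X\{b}\{c} + a.a.X)))) :: -d-> t4
  t3 = a.(rec X. c.d.(0 + X + (X + X)) + c.(X\{b}\{c} + a.a.X)) :: -a-> t0
  t4 = 0 + (rec X. c.d.(0 + X + (X + X)) + c.(X\{b}\{c} + a.a.X)) + ((rec X. c.d.(0 + X + (X + X)) + c.(X\{b}\{c} + a.a.X)) + (rec X. c.d.(0 + X + (X + X)) + c.(X\{b}\{c} + a.a.X))) :: -c-> t1, -c-> t2
Partition-refinement fixed point:
  B0 = {s0, s4, s5, t0, t4}
  B1 = {s1, t1}
  B2 = {s3, t3}
  B3 = {s2, t2}
s0 ∈ B0, t0 ∈ B0 → same block
Bisimilar ⇒ trace-equivalent.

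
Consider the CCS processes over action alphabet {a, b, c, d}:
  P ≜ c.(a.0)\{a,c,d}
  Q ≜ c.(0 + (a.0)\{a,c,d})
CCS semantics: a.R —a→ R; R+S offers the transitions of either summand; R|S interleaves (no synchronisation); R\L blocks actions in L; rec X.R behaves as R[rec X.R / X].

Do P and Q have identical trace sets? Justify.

YES

P's transition system — 2 states:
  p0 = c.(a.0)\{a,c,d} has moves ··c··> p1
  p1 = (a.0)\{a,c,d} has moves stopped
Q's transition system — 2 states:
  q0 = c.(0 + (a.0)\{a,c,d}) has moves ··c··> q1
  q1 = 0 + (a.0)\{a,c,d} has moves stopped
Bisimilarity quotient blocks:
  B0 = {p0, q0}
  B1 = {p1, q1}
p0 ∈ B0, q0 ∈ B0 → same block
Bisimilar ⇒ trace-equivalent.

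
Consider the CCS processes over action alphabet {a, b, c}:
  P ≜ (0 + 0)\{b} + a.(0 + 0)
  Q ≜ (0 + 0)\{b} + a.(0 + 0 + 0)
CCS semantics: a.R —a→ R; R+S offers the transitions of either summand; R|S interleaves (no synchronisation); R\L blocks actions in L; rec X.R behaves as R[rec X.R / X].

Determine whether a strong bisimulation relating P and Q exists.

Reachable graph of P (2 states):
  p0 = (0 + 0)\{b} + a.(0 + 0) has moves -a-> p1
  p1 = 0 + 0 has moves ∅
Reachable graph of Q (2 states):
  q0 = (0 + 0)\{b} + a.(0 + 0 + 0) has moves -a-> q1
  q1 = 0 + 0 + 0 has moves ∅
Partition-refinement fixed point:
  B0 = {p0, q0}
  B1 = {p1, q1}
p0 ∈ B0, q0 ∈ B0 → same block

P ~ Q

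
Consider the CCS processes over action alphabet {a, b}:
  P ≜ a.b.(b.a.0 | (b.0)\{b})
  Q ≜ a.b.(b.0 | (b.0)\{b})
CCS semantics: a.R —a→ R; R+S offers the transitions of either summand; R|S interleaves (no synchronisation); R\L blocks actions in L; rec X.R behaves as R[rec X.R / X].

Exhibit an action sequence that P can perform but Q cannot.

LTS(P): 5 reachable states
  u0 = a.b.(b.a.0 | (b.0)\{b}) :: =a=> u1
  u1 = b.(b.a.0 | (b.0)\{b}) :: =b=> u2
  u2 = b.a.0 | (b.0)\{b} :: =b=> u3
  u3 = a.0 | (b.0)\{b} :: =a=> u4
  u4 = 0 | (b.0)\{b} :: (no moves)
LTS(Q): 4 reachable states
  v0 = a.b.(b.0 | (b.0)\{b}) :: =a=> v1
  v1 = b.(b.0 | (b.0)\{b}) :: =b=> v2
  v2 = b.0 | (b.0)\{b} :: =b=> v3
  v3 = 0 | (b.0)\{b} :: (no moves)
Trace ⟨abba⟩ through P, begin at {u0}:
  [1] a ⇒ {u1}
  [2] b ⇒ {u2}
  [3] b ⇒ {u3}
  [4] a ⇒ {u4}
  P completes σ.
Trace ⟨abba⟩ through Q, begin at {v0}:
  [1] a ⇒ {v1}
  [2] b ⇒ {v2}
  [3] b ⇒ {v3}
  [4] a ⇒ ∅ (Q stuck)

abba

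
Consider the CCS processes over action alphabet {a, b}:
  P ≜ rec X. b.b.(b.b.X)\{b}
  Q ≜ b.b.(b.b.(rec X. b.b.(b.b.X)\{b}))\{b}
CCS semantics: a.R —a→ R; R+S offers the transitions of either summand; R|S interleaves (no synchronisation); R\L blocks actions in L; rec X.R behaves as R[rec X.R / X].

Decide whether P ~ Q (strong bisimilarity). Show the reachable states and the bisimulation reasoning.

bisimilar

P's transition system — 3 states:
  s0 = rec X. b.b.(b.b.X)\{b} ⊢ -b-> s1
  s1 = b.(b.b.(rec X. b.b.(b.b.X)\{b}))\{b} ⊢ -b-> s2
  s2 = (b.b.(rec X. b.b.(b.b.X)\{b}))\{b} ⊢ stopped
Q's transition system — 3 states:
  t0 = b.b.(b.b.(rec X. b.b.(b.b.X)\{b}))\{b} ⊢ -b-> t1
  t1 = b.(b.b.(rec X. b.b.(b.b.X)\{b}))\{b} ⊢ -b-> t2
  t2 = (b.b.(rec X. b.b.(b.b.X)\{b}))\{b} ⊢ stopped
Coarsest stable partition (strong bisimilarity classes):
  B0 = {s0, t0}
  B1 = {s1, t1}
  B2 = {s2, t2}
s0 ∈ B0, t0 ∈ B0 → same block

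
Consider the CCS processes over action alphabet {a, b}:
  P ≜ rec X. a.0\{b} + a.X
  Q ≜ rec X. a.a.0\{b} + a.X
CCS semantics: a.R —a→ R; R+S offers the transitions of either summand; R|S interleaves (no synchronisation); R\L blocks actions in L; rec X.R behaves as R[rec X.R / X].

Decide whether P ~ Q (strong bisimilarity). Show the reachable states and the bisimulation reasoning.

LTS(P): 2 reachable states
  m0 = rec X. a.0\{b} + a.X ⊢ =a=> m0, =a=> m1
  m1 = 0\{b} ⊢ (no moves)
LTS(Q): 3 reachable states
  n0 = rec X. a.a.0\{b} + a.X ⊢ =a=> n0, =a=> n1
  n1 = a.0\{b} ⊢ =a=> n2
  n2 = 0\{b} ⊢ (no moves)
Bisimilarity quotient blocks:
  B0 = {m0}
  B1 = {m1, n2}
  B2 = {n0}
  B3 = {n1}
m0 ∈ B0, n0 ∈ B2 → different blocks

not bisimilar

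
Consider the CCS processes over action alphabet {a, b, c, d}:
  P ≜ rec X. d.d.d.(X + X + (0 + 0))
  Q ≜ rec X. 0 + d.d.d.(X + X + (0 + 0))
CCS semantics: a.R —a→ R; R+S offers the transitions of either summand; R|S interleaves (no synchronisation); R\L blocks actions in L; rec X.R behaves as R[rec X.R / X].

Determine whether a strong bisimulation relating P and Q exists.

bisimilar

P's transition system — 4 states:
  u0 = rec X. d.d.d.(X + X + (0 + 0)) :: ··d··> u1
  u1 = d.d.((rec X. d.d.d.(X + X + (0 + 0))) + (rec X. d.d.d.(X + X + (0 + 0))) + (0 + 0)) :: ··d··> u2
  u2 = d.((rec X. d.d.d.(X + X + (0 + 0))) + (rec X. d.d.d.(X + X + (0 + 0))) + (0 + 0)) :: ··d··> u3
  u3 = (rec X. d.d.d.(X + X + (0 + 0))) + (rec X. d.d.d.(X + X + (0 + 0))) + (0 + 0) :: ··d··> u1
Q's transition system — 4 states:
  v0 = rec X. 0 + d.d.d.(X + X + (0 + 0)) :: ··d··> v1
  v1 = d.d.((rec X. 0 + d.d.d.(X + X + (0 + 0))) + (rec X. 0 + d.d.d.(X + X + (0 + 0))) + (0 + 0)) :: ··d··> v2
  v2 = d.((rec X. 0 + d.d.d.(X + X + (0 + 0))) + (rec X. 0 + d.d.d.(X + X + (0 + 0))) + (0 + 0)) :: ··d··> v3
  v3 = (rec X. 0 + d.d.d.(X + X + (0 + 0))) + (rec X. 0 + d.d.d.(X + X + (0 + 0))) + (0 + 0) :: ··d··> v1
Bisimilarity quotient blocks:
  B0 = {u0, u1, u2, u3, v0, v1, v2, v3}
u0 ∈ B0, v0 ∈ B0 → same block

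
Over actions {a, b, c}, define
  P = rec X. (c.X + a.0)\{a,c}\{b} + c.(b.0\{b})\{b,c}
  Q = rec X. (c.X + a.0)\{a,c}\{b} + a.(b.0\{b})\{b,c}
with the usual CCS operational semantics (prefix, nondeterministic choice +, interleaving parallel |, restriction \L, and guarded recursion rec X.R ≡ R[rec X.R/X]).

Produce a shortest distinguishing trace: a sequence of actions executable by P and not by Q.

c

LTS(P): 2 reachable states
  m0 = rec X. (c.X + a.0)\{a,c}\{b} + c.(b.0\{b})\{b,c} has moves ··c··> m1
  m1 = (b.0\{b})\{b,c} has moves stopped
LTS(Q): 2 reachable states
  n0 = rec X. (c.X + a.0)\{a,c}\{b} + a.(b.0\{b})\{b,c} has moves ··a··> n1
  n1 = (b.0\{b})\{b,c} has moves stopped
Trace ⟨c⟩ through P, begin at {m0}:
  step 1 (c): {m1}
  ✓ P
Trace ⟨c⟩ through Q, begin at {n0}:
  step 1 (c): ∅ (Q stuck)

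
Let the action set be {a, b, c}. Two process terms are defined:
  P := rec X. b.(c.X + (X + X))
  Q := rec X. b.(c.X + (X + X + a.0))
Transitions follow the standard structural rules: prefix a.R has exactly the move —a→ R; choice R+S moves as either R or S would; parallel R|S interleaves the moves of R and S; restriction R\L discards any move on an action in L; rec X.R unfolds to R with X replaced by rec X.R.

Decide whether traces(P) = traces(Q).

traces(P) ≠ traces(Q) — witness ⟨ba⟩

LTS(P): 2 reachable states
  s0 = rec X. b.(c.X + (X + X)) has moves —b→ s1
  s1 = c.(rec X. b.(c.X + (X + X))) + ((rec X. b.(c.X + (X + X))) + (rec X. b.(c.X + (X + X)))) has moves —b→ s1, —c→ s0
LTS(Q): 3 reachable states
  t0 = rec X. b.(c.X + (X + X + a.0)) has moves —b→ t1
  t1 = c.(rec X. b.(c.X + (X + X + a.0))) + ((rec X. b.(c.X + (X + X + a.0))) + (rec X. b.(c.X + (X + X + a.0))) + a.0) has moves —a→ t2, —b→ t1, —c→ t0
  t2 = 0 has moves ∅
Run σ = ⟨ba⟩ on Q: start {t0}
  step 1 (b): {t1}
  step 2 (a): {t2}
  ✓ Q
Run σ = ⟨ba⟩ on P: start {s0}
  step 1 (b): {s1}
  step 2 (a): no successor for P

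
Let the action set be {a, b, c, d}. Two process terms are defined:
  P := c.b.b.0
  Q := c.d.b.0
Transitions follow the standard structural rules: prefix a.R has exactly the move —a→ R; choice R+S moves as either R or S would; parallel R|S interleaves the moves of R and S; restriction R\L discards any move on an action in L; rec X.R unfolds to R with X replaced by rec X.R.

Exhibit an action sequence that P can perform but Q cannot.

cb

LTS(P): 4 reachable states
  u0 = c.b.b.0 has moves -c-> u1
  u1 = b.b.0 has moves -b-> u2
  u2 = b.0 has moves -b-> u3
  u3 = 0 has moves (no moves)
LTS(Q): 4 reachable states
  v0 = c.d.b.0 has moves -c-> v1
  v1 = d.b.0 has moves -d-> v2
  v2 = b.0 has moves -b-> v3
  v3 = 0 has moves (no moves)
Run σ = ⟨cb⟩ on P: start {u0}
  step 1 (c): {u1}
  step 2 (b): {u2}
  P completes σ.
Run σ = ⟨cb⟩ on Q: start {v0}
  step 1 (c): {v1}
  step 2 (b): no successor for Q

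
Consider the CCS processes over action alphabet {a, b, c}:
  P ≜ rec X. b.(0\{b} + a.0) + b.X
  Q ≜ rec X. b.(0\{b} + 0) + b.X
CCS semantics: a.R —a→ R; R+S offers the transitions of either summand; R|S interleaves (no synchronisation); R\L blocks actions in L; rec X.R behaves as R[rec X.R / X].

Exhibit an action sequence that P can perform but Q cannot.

Reachable graph of P (3 states):
  m0 = rec X. b.(0\{b} + a.0) + b.X ⊢ -b-> m0, -b-> m1
  m1 = 0\{b} + a.0 ⊢ -a-> m2
  m2 = 0 ⊢ deadlocked
Reachable graph of Q (2 states):
  n0 = rec X. b.(0\{b} + 0) + b.X ⊢ -b-> n0, -b-> n1
  n1 = 0\{b} + 0 ⊢ deadlocked
Run σ = ⟨ba⟩ on P: start {m0}
  step 1 (b): {m0, m1}
  step 2 (a): {m2}
  — P admits the full trace.
Run σ = ⟨ba⟩ on Q: start {n0}
  step 1 (b): {n0, n1}
  step 2 (a): ∅ (Q stuck)

ba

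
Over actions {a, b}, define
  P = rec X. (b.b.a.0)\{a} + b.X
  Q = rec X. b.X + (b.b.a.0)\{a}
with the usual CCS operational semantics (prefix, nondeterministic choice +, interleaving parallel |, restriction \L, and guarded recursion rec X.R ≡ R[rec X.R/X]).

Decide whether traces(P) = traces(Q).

LTS(P): 3 reachable states
  m0 = rec X. (b.b.a.0)\{a} + b.X ⊢ --b--▸ m0, --b--▸ m1
  m1 = (b.a.0)\{a} ⊢ --b--▸ m2
  m2 = (a.0)\{a} ⊢ ·
LTS(Q): 3 reachable states
  n0 = rec X. b.X + (b.b.a.0)\{a} ⊢ --b--▸ n0, --b--▸ n1
  n1 = (b.a.0)\{a} ⊢ --b--▸ n2
  n2 = (a.0)\{a} ⊢ ·
Partition-refinement fixed point:
  B0 = {m0, n0}
  B1 = {m1, n1}
  B2 = {m2, n2}
m0 ∈ B0, n0 ∈ B0 → same block
Bisimilar ⇒ trace-equivalent.

YES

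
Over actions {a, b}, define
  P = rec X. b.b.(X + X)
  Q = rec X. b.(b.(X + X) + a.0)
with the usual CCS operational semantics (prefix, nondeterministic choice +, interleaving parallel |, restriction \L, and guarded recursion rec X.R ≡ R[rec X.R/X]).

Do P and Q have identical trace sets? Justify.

trace-distinct — witness ⟨ba⟩

LTS(P): 3 reachable states
  u0 = rec X. b.b.(X + X) :: =b=> u1
  u1 = b.((rec X. b.b.(X + X)) + (rec X. b.b.(X + X))) :: =b=> u2
  u2 = (rec X. b.b.(X + X)) + (rec X. b.b.(X + X)) :: =b=> u1
LTS(Q): 4 reachable states
  v0 = rec X. b.(b.(X + X) + a.0) :: =b=> v1
  v1 = b.((rec X. b.(b.(X + X) + a.0)) + (rec X. b.(b.(X + X) + a.0))) + a.0 :: =a=> v2, =b=> v3
  v2 = 0 :: (no moves)
  v3 = (rec X. b.(b.(X + X) + a.0)) + (rec X. b.(b.(X + X) + a.0)) :: =b=> v1
Trace ⟨ba⟩ through Q, begin at {v0}:
  step 1 (b): {v1}
  step 2 (a): {v2}
  Q completes σ.
Trace ⟨ba⟩ through P, begin at {u0}:
  step 1 (b): {u1}
  step 2 (a): ∅  — P cannot continue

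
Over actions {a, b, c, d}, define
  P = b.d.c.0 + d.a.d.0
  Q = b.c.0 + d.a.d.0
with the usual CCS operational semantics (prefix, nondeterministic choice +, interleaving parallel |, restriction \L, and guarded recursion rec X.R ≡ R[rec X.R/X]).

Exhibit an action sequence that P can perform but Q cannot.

bd

Reachable graph of P (6 states):
  s0 = b.d.c.0 + d.a.d.0 | =b=> s1, =d=> s2
  s1 = d.c.0 | =d=> s3
  s2 = a.d.0 | =a=> s4
  s3 = c.0 | =c=> s5
  s4 = d.0 | =d=> s5
  s5 = 0 | stopped
Reachable graph of Q (5 states):
  t0 = b.c.0 + d.a.d.0 | =b=> t1, =d=> t2
  t1 = c.0 | =c=> t3
  t2 = a.d.0 | =a=> t4
  t3 = 0 | stopped
  t4 = d.0 | =d=> t3
Executing bd from P (initial set {s0}):
  after b @ step 1: {s1}
  after d @ step 2: {s3}
  P completes σ.
Executing bd from Q (initial set {t0}):
  after b @ step 1: {t1}
  after d @ step 2: ∅ (Q stuck)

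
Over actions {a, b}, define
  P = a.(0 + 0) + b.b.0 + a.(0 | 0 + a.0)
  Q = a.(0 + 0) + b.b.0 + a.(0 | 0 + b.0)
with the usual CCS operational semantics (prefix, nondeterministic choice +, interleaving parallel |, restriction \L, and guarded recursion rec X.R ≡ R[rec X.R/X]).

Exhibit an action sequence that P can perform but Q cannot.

Reachable graph of P (5 states):
  m0 = a.(0 + 0) + b.b.0 + a.(0 | 0 + a.0) has moves ··a··> m1, ··a··> m2, ··b··> m3
  m1 = 0 + 0 has moves (no moves)
  m2 = 0 | 0 + a.0 has moves ··a··> m4
  m3 = b.0 has moves ··b··> m4
  m4 = 0 has moves (no moves)
Reachable graph of Q (5 states):
  n0 = a.(0 + 0) + b.b.0 + a.(0 | 0 + b.0) has moves ··a··> n1, ··a··> n2, ··b··> n3
  n1 = 0 + 0 has moves (no moves)
  n2 = 0 | 0 + b.0 has moves ··b··> n4
  n3 = b.0 has moves ··b··> n4
  n4 = 0 has moves (no moves)
Executing aa from P (initial set {m0}):
  step 1 (a): {m1, m2}
  step 2 (a): {m4}
  ✓ P
Executing aa from Q (initial set {n0}):
  step 1 (a): {n1, n2}
  step 2 (a): no successor for Q

aa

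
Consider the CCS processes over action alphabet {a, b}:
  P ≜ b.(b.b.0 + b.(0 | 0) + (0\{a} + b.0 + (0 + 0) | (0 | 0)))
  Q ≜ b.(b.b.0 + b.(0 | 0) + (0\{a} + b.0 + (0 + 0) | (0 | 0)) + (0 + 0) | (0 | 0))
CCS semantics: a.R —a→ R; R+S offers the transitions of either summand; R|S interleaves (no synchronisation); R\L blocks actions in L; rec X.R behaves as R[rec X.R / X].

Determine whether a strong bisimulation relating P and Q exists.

Reachable graph of P (5 states):
  u0 = b.(b.b.0 + b.(0 | 0) + (0\{a} + b.0 + (0 + 0) | (0 | 0))) ⊢ --b--▸ u1
  u1 = b.b.0 + b.(0 | 0) + (0\{a} + b.0 + (0 + 0) | (0 | 0)) ⊢ --b--▸ u2, --b--▸ u3, --b--▸ u4
  u2 = 0 ⊢ ·
  u3 = 0 | 0 ⊢ ·
  u4 = b.0 ⊢ --b--▸ u2
Reachable graph of Q (5 states):
  v0 = b.(b.b.0 + b.(0 | 0) + (0\{a} + b.0 + (0 + 0) | (0 | 0)) + (0 + 0) | (0 | 0)) ⊢ --b--▸ v1
  v1 = b.b.0 + b.(0 | 0) + (0\{a} + b.0 + (0 + 0) | (0 | 0)) + (0 + 0) | (0 | 0) ⊢ --b--▸ v2, --b--▸ v3, --b--▸ v4
  v2 = 0 ⊢ ·
  v3 = 0 | 0 ⊢ ·
  v4 = b.0 ⊢ --b--▸ v2
Partition-refinement fixed point:
  B0 = {u0, v0}
  B1 = {u1, v1}
  B2 = {u2, u3, v2, v3}
  B3 = {u4, v4}
u0 ∈ B0, v0 ∈ B0 → same block

YES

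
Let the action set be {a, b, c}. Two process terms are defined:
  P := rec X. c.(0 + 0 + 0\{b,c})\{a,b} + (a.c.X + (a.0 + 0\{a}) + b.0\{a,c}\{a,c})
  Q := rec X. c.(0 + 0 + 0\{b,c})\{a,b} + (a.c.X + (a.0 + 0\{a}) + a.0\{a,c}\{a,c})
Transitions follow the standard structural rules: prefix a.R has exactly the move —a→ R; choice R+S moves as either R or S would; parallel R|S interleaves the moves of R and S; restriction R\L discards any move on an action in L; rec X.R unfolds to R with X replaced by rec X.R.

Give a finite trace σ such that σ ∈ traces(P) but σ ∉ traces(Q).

P's transition system — 5 states:
  s0 = rec X. c.(0 + 0 + 0\{b,c})\{a,b} + (a.c.X + (a.0 + 0\{a}) + b.0\{a,c}\{a,c}) ⊢ --a--▸ s1, --a--▸ s2, --b--▸ s3, --c--▸ s4
  s1 = 0 ⊢ stopped
  s2 = c.(rec X. c.(0 + 0 + 0\{b,c})\{a,b} + (a.c.X + (a.0 + 0\{a}) + b.0\{a,c}\{a,c})) ⊢ --c--▸ s0
  s3 = 0\{a,c}\{a,c} ⊢ stopped
  s4 = (0 + 0 + 0\{b,c})\{a,b} ⊢ stopped
Q's transition system — 5 states:
  t0 = rec X. c.(0 + 0 + 0\{b,c})\{a,b} + (a.c.X + (a.0 + 0\{a}) + a.0\{a,c}\{a,c}) ⊢ --a--▸ t1, --a--▸ t2, --a--▸ t3, --c--▸ t4
  t1 = 0 ⊢ stopped
  t2 = 0\{a,c}\{a,c} ⊢ stopped
  t3 = c.(rec X. c.(0 + 0 + 0\{b,c})\{a,b} + (a.c.X + (a.0 + 0\{a}) + a.0\{a,c}\{a,c})) ⊢ --c--▸ t0
  t4 = (0 + 0 + 0\{b,c})\{a,b} ⊢ stopped
Executing b from P (initial set {s0}):
  step 1 (b): {s3}
  P completes σ.
Executing b from Q (initial set {t0}):
  step 1 (b): ∅  — Q cannot continue

b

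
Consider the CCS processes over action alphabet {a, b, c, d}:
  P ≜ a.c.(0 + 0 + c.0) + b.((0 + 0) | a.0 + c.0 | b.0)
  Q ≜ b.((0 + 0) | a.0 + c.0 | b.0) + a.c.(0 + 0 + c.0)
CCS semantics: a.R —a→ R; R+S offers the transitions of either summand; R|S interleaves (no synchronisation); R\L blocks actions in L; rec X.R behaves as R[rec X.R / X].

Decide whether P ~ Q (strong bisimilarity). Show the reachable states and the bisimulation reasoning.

YES

Reachable graph of P (9 states):
  s0 = a.c.(0 + 0 + c.0) + b.((0 + 0) | a.0 + c.0 | b.0) :: ··a··> s1, ··b··> s2
  s1 = c.(0 + 0 + c.0) :: ··c··> s3
  s2 = (0 + 0) | a.0 + c.0 | b.0 :: ··a··> s4, ··b··> s5, ··c··> s6
  s3 = 0 + 0 + c.0 :: ··c··> s7
  s4 = (0 + 0) | 0 :: deadlocked
  s5 = c.0 | 0 :: ··c··> s8
  s6 = 0 | b.0 :: ··b··> s8
  s7 = 0 :: deadlocked
  s8 = 0 | 0 :: deadlocked
Reachable graph of Q (9 states):
  t0 = b.((0 + 0) | a.0 + c.0 | b.0) + a.c.(0 + 0 + c.0) :: ··a··> t1, ··b··> t2
  t1 = c.(0 + 0 + c.0) :: ··c··> t3
  t2 = (0 + 0) | a.0 + c.0 | b.0 :: ··a··> t4, ··b··> t5, ··c··> t6
  t3 = 0 + 0 + c.0 :: ··c··> t7
  t4 = (0 + 0) | 0 :: deadlocked
  t5 = c.0 | 0 :: ··c··> t8
  t6 = 0 | b.0 :: ··b··> t8
  t7 = 0 :: deadlocked
  t8 = 0 | 0 :: deadlocked
Bisimilarity quotient blocks:
  B0 = {s0, t0}
  B1 = {s1, t1}
  B2 = {s3, s5, t3, t5}
  B3 = {s4, s7, s8, t4, t7, t8}
  B4 = {s2, t2}
  B5 = {s6, t6}
s0 ∈ B0, t0 ∈ B0 → same block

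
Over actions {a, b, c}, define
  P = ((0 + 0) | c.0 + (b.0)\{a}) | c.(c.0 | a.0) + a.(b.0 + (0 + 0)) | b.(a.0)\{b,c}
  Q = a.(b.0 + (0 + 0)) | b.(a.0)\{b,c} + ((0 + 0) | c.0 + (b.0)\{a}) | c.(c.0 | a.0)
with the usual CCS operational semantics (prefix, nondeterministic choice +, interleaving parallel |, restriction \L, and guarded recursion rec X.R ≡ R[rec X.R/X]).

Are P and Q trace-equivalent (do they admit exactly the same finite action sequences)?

trace-equivalent

LTS(P): 23 reachable states
  s0 = ((0 + 0) | c.0 + (b.0)\{a}) | c.(c.0 | a.0) + a.(b.0 + (0 + 0)) | b.(a.0)\{b,c} → =a=> s1, =b=> s2, =b=> s3, =c=> s4, =c=> s5
  s1 = (b.0 + (0 + 0)) | b.(a.0)\{b,c} → =b=> s6, =b=> s7
  s2 = 0\{a} | c.(c.0 | a.0) → =c=> s8
  s3 = a.(b.0 + (0 + 0)) | (a.0)\{b,c} → =a=> s6, =a=> s9
  s4 = ((0 + 0) | c.0 + (b.0)\{a}) | (c.0 | a.0) → =a=> s10, =b=> s8, =c=> s11, =c=> s12
  s5 = (0 + 0) | 0 | c.(c.0 | a.0) → =c=> s12
  s6 = (b.0 + (0 + 0)) | (a.0)\{b,c} → =a=> s13, =b=> s14
  s7 = 0 | b.(a.0)\{b,c} → =b=> s14
  s8 = 0\{a} | (c.0 | a.0) → =a=> s15, =c=> s16
  s9 = a.(b.0 + (0 + 0)) | 0\{b,c} → =a=> s13
  s10 = ((0 + 0) | c.0 + (b.0)\{a}) | (c.0 | 0) → =b=> s15, =c=> s17, =c=> s18
  s11 = ((0 + 0) | c.0 + (b.0)\{a}) | (0 | a.0) → =a=> s17, =b=> s16, =c=> s19
  s12 = (0 + 0) | 0 | (c.0 | a.0) → =a=> s18, =c=> s19
  s13 = (b.0 + (0 + 0)) | 0\{b,c} → =b=> s20
  s14 = 0 | (a.0)\{b,c} → =a=> s20
  s15 = 0\{a} | (c.0 | 0) → =c=> s21
  s16 = 0\{a} | (0 | a.0) → =a=> s21
  s17 = ((0 + 0) | c.0 + (b.0)\{a}) | (0 | 0) → =b=> s21, =c=> s22
  s18 = (0 + 0) | 0 | (c.0 | 0) → =c=> s22
  s19 = (0 + 0) | 0 | (0 | a.0) → =a=> s22
  s20 = 0 | 0\{b,c} → deadlocked
  s21 = 0\{a} | (0 | 0) → deadlocked
  s22 = (0 + 0) | 0 | (0 | 0) → deadlocked
LTS(Q): 23 reachable states
  t0 = a.(b.0 + (0 + 0)) | b.(a.0)\{b,c} + ((0 + 0) | c.0 + (b.0)\{a}) | c.(c.0 | a.0) → =a=> t1, =b=> t2, =b=> t3, =c=> t4, =c=> t5
  t1 = (b.0 + (0 + 0)) | b.(a.0)\{b,c} → =b=> t6, =b=> t7
  t2 = 0\{a} | c.(c.0 | a.0) → =c=> t8
  t3 = a.(b.0 + (0 + 0)) | (a.0)\{b,c} → =a=> t6, =a=> t9
  t4 = ((0 + 0) | c.0 + (b.0)\{a}) | (c.0 | a.0) → =a=> t10, =b=> t8, =c=> t11, =c=> t12
  t5 = (0 + 0) | 0 | c.(c.0 | a.0) → =c=> t12
  t6 = (b.0 + (0 + 0)) | (a.0)\{b,c} → =a=> t13, =b=> t14
  t7 = 0 | b.(a.0)\{b,c} → =b=> t14
  t8 = 0\{a} | (c.0 | a.0) → =a=> t15, =c=> t16
  t9 = a.(b.0 + (0 + 0)) | 0\{b,c} → =a=> t13
  t10 = ((0 + 0) | c.0 + (b.0)\{a}) | (c.0 | 0) → =b=> t15, =c=> t17, =c=> t18
  t11 = ((0 + 0) | c.0 + (b.0)\{a}) | (0 | a.0) → =a=> t17, =b=> t16, =c=> t19
  t12 = (0 + 0) | 0 | (c.0 | a.0) → =a=> t18, =c=> t19
  t13 = (b.0 + (0 + 0)) | 0\{b,c} → =b=> t20
  t14 = 0 | (a.0)\{b,c} → =a=> t20
  t15 = 0\{a} | (c.0 | 0) → =c=> t21
  t16 = 0\{a} | (0 | a.0) → =a=> t21
  t17 = ((0 + 0) | c.0 + (b.0)\{a}) | (0 | 0) → =b=> t21, =c=> t22
  t18 = (0 + 0) | 0 | (c.0 | 0) → =c=> t22
  t19 = (0 + 0) | 0 | (0 | a.0) → =a=> t22
  t20 = 0 | 0\{b,c} → deadlocked
  t21 = 0\{a} | (0 | 0) → deadlocked
  t22 = (0 + 0) | 0 | (0 | 0) → deadlocked
Coarsest stable partition (strong bisimilarity classes):
  B0 = {s0, t0}
  B1 = {s2, s5, t2, t5}
  B2 = {s12, s8, t12, t8}
  B3 = {s15, s18, t15, t18}
  B4 = {s20, s21, s22, t20, t21, t22}
  B5 = {s14, s16, s19, t14, t16, t19}
  B6 = {s1, t1}
  B7 = {s7, t7}
  B8 = {s6, t6}
  B9 = {s13, t13}
  B10 = {s3, t3}
  B11 = {s9, t9}
  B12 = {s4, t4}
  B13 = {s10, t10}
  B14 = {s17, t17}
  B15 = {s11, t11}
s0 ∈ B0, t0 ∈ B0 → same block
Bisimilar ⇒ trace-equivalent.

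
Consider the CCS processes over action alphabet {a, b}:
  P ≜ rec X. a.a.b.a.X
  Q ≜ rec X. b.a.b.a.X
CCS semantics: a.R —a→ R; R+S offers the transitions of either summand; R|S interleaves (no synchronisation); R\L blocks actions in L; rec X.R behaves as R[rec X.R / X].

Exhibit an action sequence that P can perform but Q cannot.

P's transition system — 4 states:
  u0 = rec X. a.a.b.a.X | =a=> u1
  u1 = a.b.a.(rec X. a.a.b.a.X) | =a=> u2
  u2 = b.a.(rec X. a.a.b.a.X) | =b=> u3
  u3 = a.(rec X. a.a.b.a.X) | =a=> u0
Q's transition system — 4 states:
  v0 = rec X. b.a.b.a.X | =b=> v1
  v1 = a.b.a.(rec X. b.a.b.a.X) | =a=> v2
  v2 = b.a.(rec X. b.a.b.a.X) | =b=> v3
  v3 = a.(rec X. b.a.b.a.X) | =a=> v0
Run σ = ⟨a⟩ on P: start {u0}
  step 1 (a): {u1}
  P completes σ.
Run σ = ⟨a⟩ on Q: start {v0}
  step 1 (a): ∅ (Q stuck)

a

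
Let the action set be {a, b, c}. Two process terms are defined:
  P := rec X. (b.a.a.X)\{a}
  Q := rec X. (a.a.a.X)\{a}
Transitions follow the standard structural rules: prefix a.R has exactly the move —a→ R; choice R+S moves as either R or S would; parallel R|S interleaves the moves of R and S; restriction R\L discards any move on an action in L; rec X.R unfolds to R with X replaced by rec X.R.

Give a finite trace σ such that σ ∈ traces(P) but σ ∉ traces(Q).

b

Reachable graph of P (2 states):
  p0 = rec X. (b.a.a.X)\{a} :: =b=> p1
  p1 = (a.a.(rec X. (b.a.a.X)\{a}))\{a} :: ∅
Reachable graph of Q (1 states):
  q0 = rec X. (a.a.a.X)\{a} :: ∅
Run σ = ⟨b⟩ on P: start {p0}
  step 1 (b): {p1}
  P completes σ.
Run σ = ⟨b⟩ on Q: start {q0}
  step 1 (b): no successor for Q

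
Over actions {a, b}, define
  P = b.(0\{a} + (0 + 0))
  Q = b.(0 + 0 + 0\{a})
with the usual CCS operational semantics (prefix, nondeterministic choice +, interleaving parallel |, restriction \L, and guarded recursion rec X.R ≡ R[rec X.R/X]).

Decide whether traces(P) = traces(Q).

Reachable graph of P (2 states):
  p0 = b.(0\{a} + (0 + 0)) :: --b--▸ p1
  p1 = 0\{a} + (0 + 0) :: (no moves)
Reachable graph of Q (2 states):
  q0 = b.(0 + 0 + 0\{a}) :: --b--▸ q1
  q1 = 0 + 0 + 0\{a} :: (no moves)
Bisimilarity quotient blocks:
  B0 = {p0, q0}
  B1 = {p1, q1}
p0 ∈ B0, q0 ∈ B0 → same block
Bisimilar ⇒ trace-equivalent.

trace-equivalent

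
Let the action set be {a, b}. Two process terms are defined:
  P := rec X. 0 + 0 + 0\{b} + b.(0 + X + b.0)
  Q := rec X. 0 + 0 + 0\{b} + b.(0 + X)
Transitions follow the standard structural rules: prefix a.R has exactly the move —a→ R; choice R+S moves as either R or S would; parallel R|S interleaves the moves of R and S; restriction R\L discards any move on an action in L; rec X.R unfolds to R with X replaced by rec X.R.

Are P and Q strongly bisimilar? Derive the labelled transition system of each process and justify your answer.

P's transition system — 3 states:
  s0 = rec X. 0 + 0 + 0\{b} + b.(0 + X + b.0) | --b--▸ s1
  s1 = 0 + (rec X. 0 + 0 + 0\{b} + b.(0 + X + b.0)) + b.0 | --b--▸ s1, --b--▸ s2
  s2 = 0 | (no moves)
Q's transition system — 2 states:
  t0 = rec X. 0 + 0 + 0\{b} + b.(0 + X) | --b--▸ t1
  t1 = 0 + (rec X. 0 + 0 + 0\{b} + b.(0 + X)) | --b--▸ t1
Partition-refinement fixed point:
  B0 = {s0}
  B1 = {s1}
  B2 = {s2}
  B3 = {t0, t1}
s0 ∈ B0, t0 ∈ B3 → different blocks

not bisimilar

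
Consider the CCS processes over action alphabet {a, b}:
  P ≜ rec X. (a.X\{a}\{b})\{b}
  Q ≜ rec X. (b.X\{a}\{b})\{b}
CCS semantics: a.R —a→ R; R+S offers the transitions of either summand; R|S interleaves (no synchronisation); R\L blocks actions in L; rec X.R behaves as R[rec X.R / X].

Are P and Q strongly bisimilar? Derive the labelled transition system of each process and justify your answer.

NO

Reachable graph of P (2 states):
  p0 = rec X. (a.X\{a}\{b})\{b} has moves =a=> p1
  p1 = (rec X. (a.X\{a}\{b})\{b})\{a}\{b}\{b} has moves ∅
Reachable graph of Q (1 states):
  q0 = rec X. (b.X\{a}\{b})\{b} has moves ∅
Partition-refinement fixed point:
  B0 = {p0}
  B1 = {p1, q0}
p0 ∈ B0, q0 ∈ B1 → different blocks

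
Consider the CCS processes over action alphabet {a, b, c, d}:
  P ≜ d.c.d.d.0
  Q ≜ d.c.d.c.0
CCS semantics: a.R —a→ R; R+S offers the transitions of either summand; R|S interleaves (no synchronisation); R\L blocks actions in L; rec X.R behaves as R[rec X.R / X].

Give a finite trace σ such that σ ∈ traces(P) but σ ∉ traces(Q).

dcdd

P's transition system — 5 states:
  s0 = d.c.d.d.0 → --d--▸ s1
  s1 = c.d.d.0 → --c--▸ s2
  s2 = d.d.0 → --d--▸ s3
  s3 = d.0 → --d--▸ s4
  s4 = 0 → stopped
Q's transition system — 5 states:
  t0 = d.c.d.c.0 → --d--▸ t1
  t1 = c.d.c.0 → --c--▸ t2
  t2 = d.c.0 → --d--▸ t3
  t3 = c.0 → --c--▸ t4
  t4 = 0 → stopped
Run σ = ⟨dcdd⟩ on P: start {s0}
  step 1 (d): {s1}
  step 2 (c): {s2}
  step 3 (d): {s3}
  step 4 (d): {s4}
  ✓ P
Run σ = ⟨dcdd⟩ on Q: start {t0}
  step 1 (d): {t1}
  step 2 (c): {t2}
  step 3 (d): {t3}
  step 4 (d): no successor for Q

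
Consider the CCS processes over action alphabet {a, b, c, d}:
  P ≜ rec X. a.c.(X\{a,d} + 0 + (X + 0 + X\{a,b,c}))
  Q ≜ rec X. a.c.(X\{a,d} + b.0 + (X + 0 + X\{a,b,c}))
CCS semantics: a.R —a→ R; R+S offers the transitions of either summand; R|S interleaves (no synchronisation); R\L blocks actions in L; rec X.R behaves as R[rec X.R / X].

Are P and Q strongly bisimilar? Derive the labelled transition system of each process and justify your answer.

NO

Reachable graph of P (3 states):
  u0 = rec X. a.c.(X\{a,d} + 0 + (X + 0 + X\{a,b,c})) :: -a-> u1
  u1 = c.((rec X. a.c.(X\{a,d} + 0 + (X + 0 + X\{a,b,c})))\{a,d} + 0 + ((rec X. a.c.(X\{a,d} + 0 + (X + 0 + X\{a,b,c}))) + 0 + (rec X. a.c.(X\{a,d} + 0 + (X + 0 + X\{a,b,c})))\{a,b,c})) :: -c-> u2
  u2 = (rec X. a.c.(X\{a,d} + 0 + (X + 0 + X\{a,b,c})))\{a,d} + 0 + ((rec X. a.c.(X\{a,d} + 0 + (X + 0 + X\{a,b,c}))) + 0 + (rec X. a.c.(X\{a,d} + 0 + (X + 0 + X\{a,b,c})))\{a,b,c}) :: -a-> u1
Reachable graph of Q (4 states):
  v0 = rec X. a.c.(X\{a,d} + b.0 + (X + 0 + X\{a,b,c})) :: -a-> v1
  v1 = c.((rec X. a.c.(X\{a,d} + b.0 + (X + 0 + X\{a,b,c})))\{a,d} + b.0 + ((rec X. a.c.(X\{a,d} + b.0 + (X + 0 + X\{a,b,c}))) + 0 + (rec X. a.c.(X\{a,d} + b.0 + (X + 0 + X\{a,b,c})))\{a,b,c})) :: -c-> v2
  v2 = (rec X. a.c.(X\{a,d} + b.0 + (X + 0 + X\{a,b,c})))\{a,d} + b.0 + ((rec X. a.c.(X\{a,d} + b.0 + (X + 0 + X\{a,b,c}))) + 0 + (rec X. a.c.(X\{a,d} + b.0 + (X + 0 + X\{a,b,c})))\{a,b,c}) :: -a-> v1, -b-> v3
  v3 = 0 :: (no moves)
Bisimilarity quotient blocks:
  B0 = {u0, u2}
  B1 = {u1}
  B2 = {v0}
  B3 = {v1}
  B4 = {v2}
  B5 = {v3}
u0 ∈ B0, v0 ∈ B2 → different blocks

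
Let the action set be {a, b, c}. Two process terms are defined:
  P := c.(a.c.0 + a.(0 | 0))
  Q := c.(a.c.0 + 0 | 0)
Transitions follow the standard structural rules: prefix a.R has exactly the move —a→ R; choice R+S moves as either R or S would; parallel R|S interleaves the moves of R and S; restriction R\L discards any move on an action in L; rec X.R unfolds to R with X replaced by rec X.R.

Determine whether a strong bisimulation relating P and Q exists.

NO

LTS(P): 5 reachable states
  m0 = c.(a.c.0 + a.(0 | 0)) | --c--▸ m1
  m1 = a.c.0 + a.(0 | 0) | --a--▸ m2, --a--▸ m3
  m2 = 0 | 0 | (no moves)
  m3 = c.0 | --c--▸ m4
  m4 = 0 | (no moves)
LTS(Q): 4 reachable states
  n0 = c.(a.c.0 + 0 | 0) | --c--▸ n1
  n1 = a.c.0 + 0 | 0 | --a--▸ n2
  n2 = c.0 | --c--▸ n3
  n3 = 0 | (no moves)
Bisimilarity quotient blocks:
  B0 = {m0}
  B1 = {m1}
  B2 = {m2, m4, n3}
  B3 = {m3, n2}
  B4 = {n0}
  B5 = {n1}
m0 ∈ B0, n0 ∈ B4 → different blocks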